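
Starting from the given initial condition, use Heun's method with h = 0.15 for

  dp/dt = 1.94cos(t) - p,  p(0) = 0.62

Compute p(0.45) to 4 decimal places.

Heun: k1 = f(t_n, p_n); k2 = f(t_n + h, p_n + h·k1); p_{n+1} = p_n + (h/2)·(k1 + k2).
t=0.000000, p=0.620000:
  k1 = f(0.000000, 0.620000) = 1.320000
  k2 = f(0.150000, 0.818000) = 1.100216
  p ← 0.620000 + (0.15/2)·(1.320000 + 1.100216) = 0.801516
t=0.150000, p=0.801516:
  k1 = f(0.150000, 0.801516) = 1.116700
  k2 = f(0.300000, 0.969021) = 0.884332
  p ← 0.801516 + (0.15/2)·(1.116700 + 0.884332) = 0.951594
t=0.300000, p=0.951594:
  k1 = f(0.300000, 0.951594) = 0.901759
  k2 = f(0.450000, 1.086857) = 0.660010
  p ← 0.951594 + (0.15/2)·(0.901759 + 0.660010) = 1.068726
p(0.45) ≈ 1.0687

1.0687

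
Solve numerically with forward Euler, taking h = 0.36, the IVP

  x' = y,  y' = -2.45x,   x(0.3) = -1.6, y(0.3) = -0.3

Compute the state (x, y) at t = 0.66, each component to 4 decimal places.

Euler on (x,y): x_{n+1} = x_n + h·x', y_{n+1} = y_n + h·y'.
0.300000: (-1.600000, -0.300000); f=(-0.300000, 3.920000) → (-1.708000, 1.111200)
(x(0.66), y(0.66)) ≈ (-1.7080, 1.1112)

-1.7080, 1.1112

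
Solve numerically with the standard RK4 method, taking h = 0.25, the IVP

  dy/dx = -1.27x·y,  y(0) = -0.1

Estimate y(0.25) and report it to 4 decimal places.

-0.0961

RK4: k1 = f(x_n, y_n); k2 = f(x_n + h/2, y_n + (h/2)·k1); k3 = f(x_n + h/2, y_n + (h/2)·k2); k4 = f(x_n + h, y_n + h·k3); y_{n+1} = y_n + (h/6)·(k1 + 2k2 + 2k3 + k4).
x=0.000000, y=-0.100000:
  k1 = f(0.000000, -0.100000) = 0.000000
  k2 = f(0.125000, -0.100000) = 0.015875
  k3 = f(0.125000, -0.098016) = 0.015560
  k4 = f(0.250000, -0.096110) = 0.030515
  y ← -0.100000 + (0.25/6)·(k1 + 2k2 + 2k3 + k4) = -0.096109
y(0.25) ≈ -0.0961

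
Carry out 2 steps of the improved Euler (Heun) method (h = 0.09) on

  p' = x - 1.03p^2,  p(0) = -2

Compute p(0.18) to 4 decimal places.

Heun: k1 = f(x_n, p_n); k2 = f(x_n + h, p_n + h·k1); p_{n+1} = p_n + (h/2)·(k1 + k2).
x=0.000000, p=-2.000000:
  k1 = f(0.000000, -2.000000) = -4.120000
  k2 = f(0.090000, -2.370800) = -5.699313
  p ← -2.000000 + (0.09/2)·(-4.120000 + (-5.699313)) = -2.441869
x=0.090000, p=-2.441869:
  k1 = f(0.090000, -2.441869) = -6.051606
  k2 = f(0.180000, -2.986514) = -9.006842
  p ← -2.441869 + (0.09/2)·(-6.051606 + (-9.006842)) = -3.119499
p(0.18) ≈ -3.1195

-3.1195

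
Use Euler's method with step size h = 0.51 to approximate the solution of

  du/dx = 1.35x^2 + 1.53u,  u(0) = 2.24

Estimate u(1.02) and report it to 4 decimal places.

Euler: u_{n+1} = u_n + h·f(x_n, u_n).
x=0.000000, u=2.240000: f=3.427200 → u ← 2.240000 + 0.51·3.427200 = 3.987872
x=0.510000, u=3.987872: f=6.452579 → u ← 3.987872 + 0.51·6.452579 = 7.278687
u(1.02) ≈ 7.2787

7.2787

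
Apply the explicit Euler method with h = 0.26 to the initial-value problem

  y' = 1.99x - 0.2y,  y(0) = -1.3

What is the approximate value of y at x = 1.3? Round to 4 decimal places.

0.2817

Euler: y_{n+1} = y_n + h·f(x_n, y_n).
x=0.000000, y=-1.300000: f=0.260000 → y ← -1.300000 + 0.26·0.260000 = -1.232400
x=0.260000, y=-1.232400: f=0.763880 → y ← -1.232400 + 0.26·0.763880 = -1.033791
x=0.520000, y=-1.033791: f=1.241558 → y ← -1.033791 + 0.26·1.241558 = -0.710986
x=0.780000, y=-0.710986: f=1.694397 → y ← -0.710986 + 0.26·1.694397 = -0.270443
x=1.040000, y=-0.270443: f=2.123689 → y ← -0.270443 + 0.26·2.123689 = 0.281716
y(1.3) ≈ 0.2817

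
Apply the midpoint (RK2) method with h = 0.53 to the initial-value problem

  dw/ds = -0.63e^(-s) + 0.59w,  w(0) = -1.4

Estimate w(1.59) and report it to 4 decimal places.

Midpoint: k1 = f(s_n, w_n); k2 = f(s_n + h/2, w_n + (h/2)·k1); w_{n+1} = w_n + h·k2.
s=0.000000, w=-1.400000:
  k1 = f(0.000000, -1.400000) = -1.456000
  k2 = f(0.265000, -1.785840) = -1.536985
  w ← -1.400000 + 0.53·(-1.536985) = -2.214602
s=0.530000, w=-2.214602:
  k1 = f(0.530000, -2.214602) = -1.677436
  k2 = f(0.795000, -2.659123) = -1.853379
  w ← -2.214602 + 0.53·(-1.853379) = -3.196893
s=1.060000, w=-3.196893:
  k1 = f(1.060000, -3.196893) = -2.104434
  k2 = f(1.325000, -3.754568) = -2.382651
  w ← -3.196893 + 0.53·(-2.382651) = -4.459698
w(1.59) ≈ -4.4597

-4.4597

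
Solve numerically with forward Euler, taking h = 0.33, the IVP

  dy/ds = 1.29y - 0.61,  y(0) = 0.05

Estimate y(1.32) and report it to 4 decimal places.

-1.2742

Euler: y_{n+1} = y_n + h·f(s_n, y_n).
s=0.000000, y=0.050000: f=-0.545500 → y ← 0.050000 + 0.33·(-0.545500) = -0.130015
s=0.330000, y=-0.130015: f=-0.777719 → y ← -0.130015 + 0.33·(-0.777719) = -0.386662
s=0.660000, y=-0.386662: f=-1.108794 → y ← -0.386662 + 0.33·(-1.108794) = -0.752565
s=0.990000, y=-0.752565: f=-1.580808 → y ← -0.752565 + 0.33·(-1.580808) = -1.274231
y(1.32) ≈ -1.2742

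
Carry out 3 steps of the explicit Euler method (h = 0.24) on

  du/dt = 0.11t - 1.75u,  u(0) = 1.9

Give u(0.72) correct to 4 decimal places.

0.3871

Euler: u_{n+1} = u_n + h·f(t_n, u_n).
t=0.000000, u=1.900000: f=-3.325000 → u ← 1.900000 + 0.24·(-3.325000) = 1.102000
t=0.240000, u=1.102000: f=-1.902100 → u ← 1.102000 + 0.24·(-1.902100) = 0.645496
t=0.480000, u=0.645496: f=-1.076818 → u ← 0.645496 + 0.24·(-1.076818) = 0.387060
u(0.72) ≈ 0.3871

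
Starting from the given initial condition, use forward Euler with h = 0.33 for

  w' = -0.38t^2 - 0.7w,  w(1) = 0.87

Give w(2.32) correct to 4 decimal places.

-0.6463

Euler: w_{n+1} = w_n + h·f(t_n, w_n).
t=1.000000, w=0.870000: f=-0.989000 → w ← 0.870000 + 0.33·(-0.989000) = 0.543630
t=1.330000, w=0.543630: f=-1.052723 → w ← 0.543630 + 0.33·(-1.052723) = 0.196231
t=1.660000, w=0.196231: f=-1.184490 → w ← 0.196231 + 0.33·(-1.184490) = -0.194650
t=1.990000, w=-0.194650: f=-1.368583 → w ← -0.194650 + 0.33·(-1.368583) = -0.646283
w(2.32) ≈ -0.6463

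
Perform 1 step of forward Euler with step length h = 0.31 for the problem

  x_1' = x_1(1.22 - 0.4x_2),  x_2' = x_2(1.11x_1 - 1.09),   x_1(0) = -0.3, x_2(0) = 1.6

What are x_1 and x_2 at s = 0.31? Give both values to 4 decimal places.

-0.3539, 0.8942

Euler on (x_1,x_2): x_1_{n+1} = x_1_n + h·x_1', x_2_{n+1} = x_2_n + h·x_2'.
0.000000: (-0.300000, 1.600000); f=(-0.174000, -2.276800) → (-0.353940, 0.894192)
(x_1(0.31), x_2(0.31)) ≈ (-0.3539, 0.8942)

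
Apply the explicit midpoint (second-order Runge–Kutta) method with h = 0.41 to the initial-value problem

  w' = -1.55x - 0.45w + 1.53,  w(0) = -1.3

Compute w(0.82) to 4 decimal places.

Midpoint: k1 = f(x_n, w_n); k2 = f(x_n + h/2, w_n + (h/2)·k1); w_{n+1} = w_n + h·k2.
x=0.000000, w=-1.300000:
  k1 = f(0.000000, -1.300000) = 2.115000
  k2 = f(0.205000, -0.866425) = 1.602141
  w ← -1.300000 + 0.41·1.602141 = -0.643122
x=0.410000, w=-0.643122:
  k1 = f(0.410000, -0.643122) = 1.183905
  k2 = f(0.615000, -0.400422) = 0.756940
  w ← -0.643122 + 0.41·0.756940 = -0.332777
w(0.82) ≈ -0.3328

-0.3328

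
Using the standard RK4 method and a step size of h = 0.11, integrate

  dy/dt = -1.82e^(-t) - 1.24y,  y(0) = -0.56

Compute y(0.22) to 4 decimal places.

-0.7393

RK4: k1 = f(t_n, y_n); k2 = f(t_n + h/2, y_n + (h/2)·k1); k3 = f(t_n + h/2, y_n + (h/2)·k2); k4 = f(t_n + h, y_n + h·k3); y_{n+1} = y_n + (h/6)·(k1 + 2k2 + 2k3 + k4).
t=0.000000, y=-0.560000:
  k1 = f(0.000000, -0.560000) = -1.125600
  k2 = f(0.055000, -0.621908) = -0.951437
  k3 = f(0.055000, -0.612329) = -0.963315
  k4 = f(0.110000, -0.665965) = -0.804622
  y ← -0.560000 + (0.11/6)·(k1 + 2k2 + 2k3 + k4) = -0.665595
t=0.110000, y=-0.665595:
  k1 = f(0.110000, -0.665595) = -0.805080
  k2 = f(0.165000, -0.709874) = -0.662922
  k3 = f(0.165000, -0.702056) = -0.672617
  k4 = f(0.220000, -0.739583) = -0.543501
  y ← -0.665595 + (0.11/6)·(k1 + 2k2 + 2k3 + k4) = -0.739289
y(0.22) ≈ -0.7393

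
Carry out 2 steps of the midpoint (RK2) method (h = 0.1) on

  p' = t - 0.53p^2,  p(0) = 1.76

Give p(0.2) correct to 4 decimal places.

Midpoint: k1 = f(t_n, p_n); k2 = f(t_n + h/2, p_n + (h/2)·k1); p_{n+1} = p_n + h·k2.
t=0.000000, p=1.760000:
  k1 = f(0.000000, 1.760000) = -1.641728
  k2 = f(0.050000, 1.677914) = -1.442159
  p ← 1.760000 + 0.1·(-1.442159) = 1.615784
t=0.100000, p=1.615784:
  k1 = f(0.100000, 1.615784) = -1.283702
  k2 = f(0.150000, 1.551599) = -1.125954
  p ← 1.615784 + 0.1·(-1.125954) = 1.503189
p(0.2) ≈ 1.5032

1.5032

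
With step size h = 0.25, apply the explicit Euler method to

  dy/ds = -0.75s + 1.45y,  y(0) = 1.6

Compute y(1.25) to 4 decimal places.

Euler: y_{n+1} = y_n + h·f(s_n, y_n).
s=0.000000, y=1.600000: f=2.320000 → y ← 1.600000 + 0.25·2.320000 = 2.180000
s=0.250000, y=2.180000: f=2.973500 → y ← 2.180000 + 0.25·2.973500 = 2.923375
s=0.500000, y=2.923375: f=3.863894 → y ← 2.923375 + 0.25·3.863894 = 3.889348
s=0.750000, y=3.889348: f=5.077055 → y ← 3.889348 + 0.25·5.077055 = 5.158612
s=1.000000, y=5.158612: f=6.729988 → y ← 5.158612 + 0.25·6.729988 = 6.841109
y(1.25) ≈ 6.8411

6.8411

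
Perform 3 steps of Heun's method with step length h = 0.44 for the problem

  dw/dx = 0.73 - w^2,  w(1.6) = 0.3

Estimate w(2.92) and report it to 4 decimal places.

0.7545

Heun: k1 = f(x_n, w_n); k2 = f(x_n + h, w_n + h·k1); w_{n+1} = w_n + (h/2)·(k1 + k2).
x=1.600000, w=0.300000:
  k1 = f(1.600000, 0.300000) = 0.640000
  k2 = f(2.040000, 0.581600) = 0.391741
  w ← 0.300000 + (0.44/2)·(0.640000 + 0.391741) = 0.526983
x=2.040000, w=0.526983:
  k1 = f(2.040000, 0.526983) = 0.452289
  k2 = f(2.480000, 0.725990) = 0.202938
  w ← 0.526983 + (0.44/2)·(0.452289 + 0.202938) = 0.671133
x=2.480000, w=0.671133:
  k1 = f(2.480000, 0.671133) = 0.279580
  k2 = f(2.920000, 0.794148) = 0.099328
  w ← 0.671133 + (0.44/2)·(0.279580 + 0.099328) = 0.754493
w(2.92) ≈ 0.7545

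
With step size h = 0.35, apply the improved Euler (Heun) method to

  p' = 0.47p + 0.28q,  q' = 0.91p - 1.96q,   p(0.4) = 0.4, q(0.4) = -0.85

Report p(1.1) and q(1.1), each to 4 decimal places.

Heun on (p,q): k1 = f(t_n, state_n); k2 = f(t_n + h, state_n + h·k1); state_{n+1} = state_n + (h/2)·(k1 + k2).
0.400000: (0.400000, -0.850000)
  k1 = (-0.050000, 2.030000)
  predictor → (0.382500, -0.139500)
  k2 = (0.140715, 0.621495)
  → (0.415875, -0.385988)
0.750000: (0.415875, -0.385988)
  k1 = (0.087385, 1.134984)
  predictor → (0.446460, 0.011256)
  k2 = (0.212988, 0.384217)
  → (0.468440, -0.120128)
(p(1.1), q(1.1)) ≈ (0.4684, -0.1201)

0.4684, -0.1201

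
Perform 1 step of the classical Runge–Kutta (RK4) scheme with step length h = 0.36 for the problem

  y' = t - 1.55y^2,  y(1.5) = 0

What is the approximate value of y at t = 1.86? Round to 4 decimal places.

0.5472

RK4: k1 = f(t_n, y_n); k2 = f(t_n + h/2, y_n + (h/2)·k1); k3 = f(t_n + h/2, y_n + (h/2)·k2); k4 = f(t_n + h, y_n + h·k3); y_{n+1} = y_n + (h/6)·(k1 + 2k2 + 2k3 + k4).
t=1.500000, y=0.000000:
  k1 = f(1.500000, 0.000000) = 1.500000
  k2 = f(1.680000, 0.270000) = 1.567005
  k3 = f(1.680000, 0.282061) = 1.556685
  k4 = f(1.860000, 0.560406) = 1.373214
  y ← 0.000000 + (0.36/6)·(k1 + 2k2 + 2k3 + k4) = 0.547236
y(1.86) ≈ 0.5472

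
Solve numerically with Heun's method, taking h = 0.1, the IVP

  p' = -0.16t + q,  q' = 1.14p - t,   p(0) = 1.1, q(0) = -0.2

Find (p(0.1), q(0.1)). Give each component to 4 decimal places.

Heun on (p,q): k1 = f(t_n, state_n); k2 = f(t_n + h, state_n + h·k1); state_{n+1} = state_n + (h/2)·(k1 + k2).
0.000000: (1.100000, -0.200000)
  k1 = (-0.200000, 1.254000)
  predictor → (1.080000, -0.074600)
  k2 = (-0.090600, 1.131200)
  → (1.085470, -0.080740)
(p(0.1), q(0.1)) ≈ (1.0855, -0.0807)

1.0855, -0.0807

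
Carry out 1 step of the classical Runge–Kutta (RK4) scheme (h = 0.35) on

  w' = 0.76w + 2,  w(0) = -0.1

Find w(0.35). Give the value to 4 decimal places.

0.6714

RK4: k1 = f(t_n, w_n); k2 = f(t_n + h/2, w_n + (h/2)·k1); k3 = f(t_n + h/2, w_n + (h/2)·k2); k4 = f(t_n + h, w_n + h·k3); w_{n+1} = w_n + (h/6)·(k1 + 2k2 + 2k3 + k4).
t=0.000000, w=-0.100000:
  k1 = f(0.000000, -0.100000) = 1.924000
  k2 = f(0.175000, 0.236700) = 2.179892
  k3 = f(0.175000, 0.281481) = 2.213926
  k4 = f(0.350000, 0.674874) = 2.512904
  w ← -0.100000 + (0.35/6)·(k1 + 2k2 + 2k3 + k4) = 0.671431
w(0.35) ≈ 0.6714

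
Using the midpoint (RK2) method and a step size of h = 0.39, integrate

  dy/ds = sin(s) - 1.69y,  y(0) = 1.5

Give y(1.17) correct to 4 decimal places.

0.6096

Midpoint: k1 = f(s_n, y_n); k2 = f(s_n + h/2, y_n + (h/2)·k1); y_{n+1} = y_n + h·k2.
s=0.000000, y=1.500000:
  k1 = f(0.000000, 1.500000) = -2.535000
  k2 = f(0.195000, 1.005675) = -1.505824
  y ← 1.500000 + 0.39·(-1.505824) = 0.912729
s=0.390000, y=0.912729:
  k1 = f(0.390000, 0.912729) = -1.162323
  k2 = f(0.585000, 0.686076) = -0.607268
  y ← 0.912729 + 0.39·(-0.607268) = 0.675894
s=0.780000, y=0.675894:
  k1 = f(0.780000, 0.675894) = -0.438981
  k2 = f(0.975000, 0.590293) = -0.169893
  y ← 0.675894 + 0.39·(-0.169893) = 0.609636
y(1.17) ≈ 0.6096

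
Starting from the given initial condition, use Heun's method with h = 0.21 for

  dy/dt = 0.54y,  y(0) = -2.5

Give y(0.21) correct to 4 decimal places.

Heun: k1 = f(t_n, y_n); k2 = f(t_n + h, y_n + h·k1); y_{n+1} = y_n + (h/2)·(k1 + k2).
t=0.000000, y=-2.500000:
  k1 = f(0.000000, -2.500000) = -1.350000
  k2 = f(0.210000, -2.783500) = -1.503090
  y ← -2.500000 + (0.21/2)·(-1.350000 + (-1.503090)) = -2.799574
y(0.21) ≈ -2.7996

-2.7996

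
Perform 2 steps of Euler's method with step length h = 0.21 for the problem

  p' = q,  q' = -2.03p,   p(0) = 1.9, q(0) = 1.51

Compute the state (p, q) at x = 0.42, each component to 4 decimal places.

2.3641, -0.2451

Euler on (p,q): p_{n+1} = p_n + h·p', q_{n+1} = q_n + h·q'.
0.000000: (1.900000, 1.510000); f=(1.510000, -3.857000) → (2.217100, 0.700030)
0.210000: (2.217100, 0.700030); f=(0.700030, -4.500713) → (2.364106, -0.245120)
(p(0.42), q(0.42)) ≈ (2.3641, -0.2451)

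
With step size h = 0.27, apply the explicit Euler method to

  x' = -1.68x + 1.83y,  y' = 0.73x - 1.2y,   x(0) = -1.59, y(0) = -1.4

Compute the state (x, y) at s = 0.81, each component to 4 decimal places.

Euler on (x,y): x_{n+1} = x_n + h·x', y_{n+1} = y_n + h·y'.
0.000000: (-1.590000, -1.400000); f=(0.109200, 0.519300) → (-1.560516, -1.259789)
0.270000: (-1.560516, -1.259789); f=(0.316253, 0.372570) → (-1.475128, -1.159195)
0.540000: (-1.475128, -1.159195); f=(0.356888, 0.314191) → (-1.378768, -1.074364)
(x(0.81), y(0.81)) ≈ (-1.3788, -1.0744)

-1.3788, -1.0744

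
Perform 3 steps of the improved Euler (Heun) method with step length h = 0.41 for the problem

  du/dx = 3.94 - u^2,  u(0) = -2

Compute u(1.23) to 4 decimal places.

Heun: k1 = f(x_n, u_n); k2 = f(x_n + h, u_n + h·k1); u_{n+1} = u_n + (h/2)·(k1 + k2).
x=0.000000, u=-2.000000:
  k1 = f(0.000000, -2.000000) = -0.060000
  k2 = f(0.410000, -2.024600) = -0.159005
  u ← -2.000000 + (0.41/2)·(-0.060000 + (-0.159005)) = -2.044896
x=0.410000, u=-2.044896:
  k1 = f(0.410000, -2.044896) = -0.241600
  k2 = f(0.820000, -2.143952) = -0.656530
  u ← -2.044896 + (0.41/2)·(-0.241600 + (-0.656530)) = -2.229013
x=0.820000, u=-2.229013:
  k1 = f(0.820000, -2.229013) = -1.028498
  k2 = f(1.230000, -2.650697) = -3.086194
  u ← -2.229013 + (0.41/2)·(-1.028498 + (-3.086194)) = -3.072524
u(1.23) ≈ -3.0725

-3.0725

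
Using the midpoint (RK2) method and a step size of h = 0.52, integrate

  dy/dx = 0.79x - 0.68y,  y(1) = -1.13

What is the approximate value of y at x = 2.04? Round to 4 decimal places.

Midpoint: k1 = f(x_n, y_n); k2 = f(x_n + h/2, y_n + (h/2)·k1); y_{n+1} = y_n + h·k2.
x=1.000000, y=-1.130000:
  k1 = f(1.000000, -1.130000) = 1.558400
  k2 = f(1.260000, -0.724816) = 1.488275
  y ← -1.130000 + 0.52·1.488275 = -0.356097
x=1.520000, y=-0.356097:
  k1 = f(1.520000, -0.356097) = 1.442946
  k2 = f(1.780000, 0.019069) = 1.393233
  y ← -0.356097 + 0.52·1.393233 = 0.368384
y(2.04) ≈ 0.3684

0.3684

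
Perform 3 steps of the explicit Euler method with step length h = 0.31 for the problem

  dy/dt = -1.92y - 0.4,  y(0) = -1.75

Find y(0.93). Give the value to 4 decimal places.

-0.3106

Euler: y_{n+1} = y_n + h·f(t_n, y_n).
t=0.000000, y=-1.750000: f=2.960000 → y ← -1.750000 + 0.31·2.960000 = -0.832400
t=0.310000, y=-0.832400: f=1.198208 → y ← -0.832400 + 0.31·1.198208 = -0.460956
t=0.620000, y=-0.460956: f=0.485035 → y ← -0.460956 + 0.31·0.485035 = -0.310595
y(0.93) ≈ -0.3106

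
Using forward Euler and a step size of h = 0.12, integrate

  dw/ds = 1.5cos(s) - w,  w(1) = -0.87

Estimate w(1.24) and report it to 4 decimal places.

Euler: w_{n+1} = w_n + h·f(s_n, w_n).
s=1.000000, w=-0.870000: f=1.680453 → w ← -0.870000 + 0.12·1.680453 = -0.668346
s=1.120000, w=-0.668346: f=1.321869 → w ← -0.668346 + 0.12·1.321869 = -0.509721
w(1.24) ≈ -0.5097

-0.5097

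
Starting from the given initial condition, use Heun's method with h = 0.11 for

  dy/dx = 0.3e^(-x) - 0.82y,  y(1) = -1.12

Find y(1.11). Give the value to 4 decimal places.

Heun: k1 = f(x_n, y_n); k2 = f(x_n + h, y_n + h·k1); y_{n+1} = y_n + (h/2)·(k1 + k2).
x=1.000000, y=-1.120000:
  k1 = f(1.000000, -1.120000) = 1.028764
  k2 = f(1.110000, -1.006836) = 0.924473
  y ← -1.120000 + (0.11/2)·(1.028764 + 0.924473) = -1.012572
y(1.11) ≈ -1.0126

-1.0126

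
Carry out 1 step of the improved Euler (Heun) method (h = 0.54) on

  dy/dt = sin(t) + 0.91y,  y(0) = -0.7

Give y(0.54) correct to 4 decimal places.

-0.9897

Heun: k1 = f(t_n, y_n); k2 = f(t_n + h, y_n + h·k1); y_{n+1} = y_n + (h/2)·(k1 + k2).
t=0.000000, y=-0.700000:
  k1 = f(0.000000, -0.700000) = -0.637000
  k2 = f(0.540000, -1.043980) = -0.435886
  y ← -0.700000 + (0.54/2)·(-0.637000 + (-0.435886)) = -0.989679
y(0.54) ≈ -0.9897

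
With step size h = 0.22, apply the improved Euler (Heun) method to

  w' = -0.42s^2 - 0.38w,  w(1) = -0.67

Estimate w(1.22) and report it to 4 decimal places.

Heun: k1 = f(s_n, w_n); k2 = f(s_n + h, w_n + h·k1); w_{n+1} = w_n + (h/2)·(k1 + k2).
s=1.000000, w=-0.670000:
  k1 = f(1.000000, -0.670000) = -0.165400
  k2 = f(1.220000, -0.706388) = -0.356701
  w ← -0.670000 + (0.22/2)·(-0.165400 + (-0.356701)) = -0.727431
w(1.22) ≈ -0.7274

-0.7274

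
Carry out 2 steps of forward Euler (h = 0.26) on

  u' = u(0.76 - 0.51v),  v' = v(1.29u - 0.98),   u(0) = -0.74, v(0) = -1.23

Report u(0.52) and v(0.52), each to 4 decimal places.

-1.2875, -0.2491

Euler on (u,v): u_{n+1} = u_n + h·u', v_{n+1} = v_n + h·v'.
0.000000: (-0.740000, -1.230000); f=(-1.026602, 2.379558) → (-1.006917, -0.611315)
0.260000: (-1.006917, -0.611315); f=(-1.079184, 1.393139) → (-1.287504, -0.249099)
(u(0.52), v(0.52)) ≈ (-1.2875, -0.2491)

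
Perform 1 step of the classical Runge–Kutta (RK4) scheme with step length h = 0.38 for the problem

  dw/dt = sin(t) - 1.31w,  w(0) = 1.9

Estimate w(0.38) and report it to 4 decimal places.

RK4: k1 = f(t_n, w_n); k2 = f(t_n + h/2, w_n + (h/2)·k1); k3 = f(t_n + h/2, w_n + (h/2)·k2); k4 = f(t_n + h, w_n + h·k3); w_{n+1} = w_n + (h/6)·(k1 + 2k2 + 2k3 + k4).
t=0.000000, w=1.900000:
  k1 = f(0.000000, 1.900000) = -2.489000
  k2 = f(0.190000, 1.427090) = -1.680629
  k3 = f(0.190000, 1.580680) = -1.881833
  k4 = f(0.380000, 1.184904) = -1.181303
  w ← 1.900000 + (0.38/6)·(k1 + 2k2 + 2k3 + k4) = 1.216302
w(0.38) ≈ 1.2163

1.2163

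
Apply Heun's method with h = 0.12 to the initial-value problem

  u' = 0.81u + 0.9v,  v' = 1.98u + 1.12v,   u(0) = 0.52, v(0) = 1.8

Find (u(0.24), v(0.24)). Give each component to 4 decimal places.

Heun on (u,v): k1 = f(t_n, state_n); k2 = f(t_n + h, state_n + h·k1); state_{n+1} = state_n + (h/2)·(k1 + k2).
0.000000: (0.520000, 1.800000)
  k1 = (2.041200, 3.045600)
  predictor → (0.764944, 2.165472)
  k2 = (2.568529, 3.939918)
  → (0.796584, 2.219131)
0.120000: (0.796584, 2.219131)
  k1 = (2.642451, 4.062663)
  predictor → (1.113678, 2.706651)
  k2 = (3.338065, 5.236531)
  → (1.155415, 2.777083)
(u(0.24), v(0.24)) ≈ (1.1554, 2.7771)

1.1554, 2.7771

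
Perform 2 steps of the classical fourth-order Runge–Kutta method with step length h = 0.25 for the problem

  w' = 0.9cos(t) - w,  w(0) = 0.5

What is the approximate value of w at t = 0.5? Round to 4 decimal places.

0.6410

RK4: k1 = f(t_n, w_n); k2 = f(t_n + h/2, w_n + (h/2)·k1); k3 = f(t_n + h/2, w_n + (h/2)·k2); k4 = f(t_n + h, w_n + h·k3); w_{n+1} = w_n + (h/6)·(k1 + 2k2 + 2k3 + k4).
t=0.000000, w=0.500000:
  k1 = f(0.000000, 0.500000) = 0.400000
  k2 = f(0.125000, 0.550000) = 0.342978
  k3 = f(0.125000, 0.542872) = 0.350106
  k4 = f(0.250000, 0.587526) = 0.284495
  w ← 0.500000 + (0.25/6)·(k1 + 2k2 + 2k3 + k4) = 0.586278
t=0.250000, w=0.586278:
  k1 = f(0.250000, 0.586278) = 0.285744
  k2 = f(0.375000, 0.621996) = 0.215461
  k3 = f(0.375000, 0.613210) = 0.224247
  k4 = f(0.500000, 0.642339) = 0.147485
  w ← 0.586278 + (0.25/6)·(k1 + 2k2 + 2k3 + k4) = 0.640971
w(0.5) ≈ 0.6410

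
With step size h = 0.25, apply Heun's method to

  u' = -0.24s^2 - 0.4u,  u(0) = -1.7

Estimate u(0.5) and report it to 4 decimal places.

-1.4032

Heun: k1 = f(s_n, u_n); k2 = f(s_n + h, u_n + h·k1); u_{n+1} = u_n + (h/2)·(k1 + k2).
s=0.000000, u=-1.700000:
  k1 = f(0.000000, -1.700000) = 0.680000
  k2 = f(0.250000, -1.530000) = 0.597000
  u ← -1.700000 + (0.25/2)·(0.680000 + 0.597000) = -1.540375
s=0.250000, u=-1.540375:
  k1 = f(0.250000, -1.540375) = 0.601150
  k2 = f(0.500000, -1.390087) = 0.496035
  u ← -1.540375 + (0.25/2)·(0.601150 + 0.496035) = -1.403227
u(0.5) ≈ -1.4032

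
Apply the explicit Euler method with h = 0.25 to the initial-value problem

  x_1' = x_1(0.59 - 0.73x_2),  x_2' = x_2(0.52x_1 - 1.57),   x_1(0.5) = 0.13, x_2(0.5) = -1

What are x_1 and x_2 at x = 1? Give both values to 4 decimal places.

0.2181, -0.3934

Euler on (x_1,x_2): x_1_{n+1} = x_1_n + h·x_1', x_2_{n+1} = x_2_n + h·x_2'.
0.500000: (0.130000, -1.000000); f=(0.171600, 1.502400) → (0.172900, -0.624400)
0.750000: (0.172900, -0.624400); f=(0.180821, 0.924169) → (0.218105, -0.393358)
(x_1(1), x_2(1)) ≈ (0.2181, -0.3934)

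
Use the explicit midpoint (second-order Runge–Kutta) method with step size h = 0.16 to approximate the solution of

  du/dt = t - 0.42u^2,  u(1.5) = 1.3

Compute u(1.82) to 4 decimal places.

Midpoint: k1 = f(t_n, u_n); k2 = f(t_n + h/2, u_n + (h/2)·k1); u_{n+1} = u_n + h·k2.
t=1.500000, u=1.300000:
  k1 = f(1.500000, 1.300000) = 0.790200
  k2 = f(1.580000, 1.363216) = 0.799490
  u ← 1.300000 + 0.16·0.799490 = 1.427918
t=1.660000, u=1.427918:
  k1 = f(1.660000, 1.427918) = 0.803641
  k2 = f(1.740000, 1.492210) = 0.804790
  u ← 1.427918 + 0.16·0.804790 = 1.556685
u(1.82) ≈ 1.5567

1.5567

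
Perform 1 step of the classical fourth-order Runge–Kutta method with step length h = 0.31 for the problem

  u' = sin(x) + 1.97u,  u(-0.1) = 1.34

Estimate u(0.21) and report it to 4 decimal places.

RK4: k1 = f(x_n, u_n); k2 = f(x_n + h/2, u_n + (h/2)·k1); k3 = f(x_n + h/2, u_n + (h/2)·k2); k4 = f(x_n + h, u_n + h·k3); u_{n+1} = u_n + (h/6)·(k1 + 2k2 + 2k3 + k4).
x=-0.100000, u=1.340000:
  k1 = f(-0.100000, 1.340000) = 2.539967
  k2 = f(0.055000, 1.733695) = 3.470351
  k3 = f(0.055000, 1.877904) = 3.754444
  k4 = f(0.210000, 2.503878) = 5.141099
  u ← 1.340000 + (0.31/6)·(k1 + 2k2 + 2k3 + k4) = 2.483417
u(0.21) ≈ 2.4834

2.4834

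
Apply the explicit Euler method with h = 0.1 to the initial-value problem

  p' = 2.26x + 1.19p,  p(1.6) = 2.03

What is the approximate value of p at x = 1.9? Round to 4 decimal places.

Euler: p_{n+1} = p_n + h·f(x_n, p_n).
x=1.600000, p=2.030000: f=6.031700 → p ← 2.030000 + 0.1·6.031700 = 2.633170
x=1.700000, p=2.633170: f=6.975472 → p ← 2.633170 + 0.1·6.975472 = 3.330717
x=1.800000, p=3.330717: f=8.031554 → p ← 3.330717 + 0.1·8.031554 = 4.133873
p(1.9) ≈ 4.1339

4.1339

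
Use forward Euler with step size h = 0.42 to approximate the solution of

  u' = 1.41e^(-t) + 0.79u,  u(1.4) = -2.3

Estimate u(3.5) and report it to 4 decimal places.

Euler: u_{n+1} = u_n + h·f(t_n, u_n).
t=1.400000, u=-2.300000: f=-1.469298 → u ← -2.300000 + 0.42·(-1.469298) = -2.917105
t=1.820000, u=-2.917105: f=-2.076057 → u ← -2.917105 + 0.42·(-2.076057) = -3.789049
t=2.240000, u=-3.789049: f=-2.843242 → u ← -3.789049 + 0.42·(-2.843242) = -4.983211
t=2.660000, u=-4.983211: f=-3.838110 → u ← -4.983211 + 0.42·(-3.838110) = -6.595217
t=3.080000, u=-6.595217: f=-5.145419 → u ← -6.595217 + 0.42·(-5.145419) = -8.756293
u(3.5) ≈ -8.7563

-8.7563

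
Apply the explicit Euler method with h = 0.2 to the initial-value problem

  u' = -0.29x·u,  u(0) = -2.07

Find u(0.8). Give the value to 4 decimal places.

Euler: u_{n+1} = u_n + h·f(x_n, u_n).
x=0.000000, u=-2.070000: f=0.000000 → u ← -2.070000 + 0.2·0.000000 = -2.070000
x=0.200000, u=-2.070000: f=0.120060 → u ← -2.070000 + 0.2·0.120060 = -2.045988
x=0.400000, u=-2.045988: f=0.237335 → u ← -2.045988 + 0.2·0.237335 = -1.998521
x=0.600000, u=-1.998521: f=0.347743 → u ← -1.998521 + 0.2·0.347743 = -1.928973
u(0.8) ≈ -1.9290

-1.9290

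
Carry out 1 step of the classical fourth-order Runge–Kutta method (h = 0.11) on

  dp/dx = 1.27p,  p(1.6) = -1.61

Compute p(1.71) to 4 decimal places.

RK4: k1 = f(x_n, p_n); k2 = f(x_n + h/2, p_n + (h/2)·k1); k3 = f(x_n + h/2, p_n + (h/2)·k2); k4 = f(x_n + h, p_n + h·k3); p_{n+1} = p_n + (h/6)·(k1 + 2k2 + 2k3 + k4).
x=1.600000, p=-1.610000:
  k1 = f(1.600000, -1.610000) = -2.044700
  k2 = f(1.655000, -1.722459) = -2.187522
  k3 = f(1.655000, -1.730314) = -2.197498
  k4 = f(1.710000, -1.851725) = -2.351691
  p ← -1.610000 + (0.11/6)·(k1 + 2k2 + 2k3 + k4) = -1.851385
p(1.71) ≈ -1.8514

-1.8514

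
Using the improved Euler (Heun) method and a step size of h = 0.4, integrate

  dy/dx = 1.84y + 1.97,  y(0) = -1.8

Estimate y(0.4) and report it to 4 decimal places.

Heun: k1 = f(x_n, y_n); k2 = f(x_n + h, y_n + h·k1); y_{n+1} = y_n + (h/2)·(k1 + k2).
x=0.000000, y=-1.800000:
  k1 = f(0.000000, -1.800000) = -1.342000
  k2 = f(0.400000, -2.336800) = -2.329712
  y ← -1.800000 + (0.4/2)·(-1.342000 + (-2.329712)) = -2.534342
y(0.4) ≈ -2.5343

-2.5343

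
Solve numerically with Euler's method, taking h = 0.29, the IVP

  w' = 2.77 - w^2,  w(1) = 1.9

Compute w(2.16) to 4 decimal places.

1.6643

Euler: w_{n+1} = w_n + h·f(s_n, w_n).
s=1.000000, w=1.900000: f=-0.840000 → w ← 1.900000 + 0.29·(-0.840000) = 1.656400
s=1.290000, w=1.656400: f=0.026339 → w ← 1.656400 + 0.29·0.026339 = 1.664038
s=1.580000, w=1.664038: f=0.000976 → w ← 1.664038 + 0.29·0.000976 = 1.664321
s=1.870000, w=1.664321: f=0.000034 → w ← 1.664321 + 0.29·0.000034 = 1.664331
w(2.16) ≈ 1.6643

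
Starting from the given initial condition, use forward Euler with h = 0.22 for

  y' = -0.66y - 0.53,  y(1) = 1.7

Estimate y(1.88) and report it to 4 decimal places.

Euler: y_{n+1} = y_n + h·f(t_n, y_n).
t=1.000000, y=1.700000: f=-1.652000 → y ← 1.700000 + 0.22·(-1.652000) = 1.336560
t=1.220000, y=1.336560: f=-1.412130 → y ← 1.336560 + 0.22·(-1.412130) = 1.025891
t=1.440000, y=1.025891: f=-1.207088 → y ← 1.025891 + 0.22·(-1.207088) = 0.760332
t=1.660000, y=0.760332: f=-1.031819 → y ← 0.760332 + 0.22·(-1.031819) = 0.533332
y(1.88) ≈ 0.5333

0.5333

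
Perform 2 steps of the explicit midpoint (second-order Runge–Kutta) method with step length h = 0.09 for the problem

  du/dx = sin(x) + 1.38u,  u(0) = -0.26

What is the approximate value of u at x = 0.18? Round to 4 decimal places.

-0.3159

Midpoint: k1 = f(x_n, u_n); k2 = f(x_n + h/2, u_n + (h/2)·k1); u_{n+1} = u_n + h·k2.
x=0.000000, u=-0.260000:
  k1 = f(0.000000, -0.260000) = -0.358800
  k2 = f(0.045000, -0.276146) = -0.336097
  u ← -0.260000 + 0.09·(-0.336097) = -0.290249
x=0.090000, u=-0.290249:
  k1 = f(0.090000, -0.290249) = -0.310665
  k2 = f(0.135000, -0.304229) = -0.285245
  u ← -0.290249 + 0.09·(-0.285245) = -0.315921
u(0.18) ≈ -0.3159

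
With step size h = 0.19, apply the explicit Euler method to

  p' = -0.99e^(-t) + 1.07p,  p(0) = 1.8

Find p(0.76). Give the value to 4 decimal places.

Euler: p_{n+1} = p_n + h·f(t_n, p_n).
t=0.000000, p=1.800000: f=0.936000 → p ← 1.800000 + 0.19·0.936000 = 1.977840
t=0.190000, p=1.977840: f=1.297599 → p ← 1.977840 + 0.19·1.297599 = 2.224384
t=0.380000, p=2.224384: f=1.703068 → p ← 2.224384 + 0.19·1.703068 = 2.547967
t=0.570000, p=2.547967: f=2.166454 → p ← 2.547967 + 0.19·2.166454 = 2.959593
p(0.76) ≈ 2.9596

2.9596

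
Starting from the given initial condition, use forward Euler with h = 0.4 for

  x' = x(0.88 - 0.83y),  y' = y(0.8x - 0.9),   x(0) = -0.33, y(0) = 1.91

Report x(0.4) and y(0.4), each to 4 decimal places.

Euler on (x,y): x_{n+1} = x_n + h·x', y_{n+1} = y_n + h·y'.
0.000000: (-0.330000, 1.910000); f=(0.232749, -2.223240) → (-0.236900, 1.020704)
(x(0.4), y(0.4)) ≈ (-0.2369, 1.0207)

-0.2369, 1.0207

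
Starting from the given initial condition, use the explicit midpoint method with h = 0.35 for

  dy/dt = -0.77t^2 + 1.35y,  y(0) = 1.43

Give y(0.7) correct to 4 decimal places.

3.4934

Midpoint: k1 = f(t_n, y_n); k2 = f(t_n + h/2, y_n + (h/2)·k1); y_{n+1} = y_n + h·k2.
t=0.000000, y=1.430000:
  k1 = f(0.000000, 1.430000) = 1.930500
  k2 = f(0.175000, 1.767837) = 2.362999
  y ← 1.430000 + 0.35·2.362999 = 2.257050
t=0.350000, y=2.257050:
  k1 = f(0.350000, 2.257050) = 2.952692
  k2 = f(0.525000, 2.773771) = 3.532359
  y ← 2.257050 + 0.35·3.532359 = 3.493376
y(0.7) ≈ 3.4934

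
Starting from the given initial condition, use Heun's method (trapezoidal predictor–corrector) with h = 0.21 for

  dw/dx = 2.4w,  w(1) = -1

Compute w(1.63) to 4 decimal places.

Heun: k1 = f(x_n, w_n); k2 = f(x_n + h, w_n + h·k1); w_{n+1} = w_n + (h/2)·(k1 + k2).
x=1.000000, w=-1.000000:
  k1 = f(1.000000, -1.000000) = -2.400000
  k2 = f(1.210000, -1.504000) = -3.609600
  w ← -1.000000 + (0.21/2)·(-2.400000 + (-3.609600)) = -1.631008
x=1.210000, w=-1.631008:
  k1 = f(1.210000, -1.631008) = -3.914419
  k2 = f(1.420000, -2.453036) = -5.887286
  w ← -1.631008 + (0.21/2)·(-3.914419 + (-5.887286)) = -2.660187
x=1.420000, w=-2.660187:
  k1 = f(1.420000, -2.660187) = -6.384449
  k2 = f(1.630000, -4.000921) = -9.602211
  w ← -2.660187 + (0.21/2)·(-6.384449 + (-9.602211)) = -4.338786
w(1.63) ≈ -4.3388

-4.3388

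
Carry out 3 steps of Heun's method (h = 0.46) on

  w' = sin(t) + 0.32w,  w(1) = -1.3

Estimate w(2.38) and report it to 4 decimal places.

-0.4540

Heun: k1 = f(t_n, w_n); k2 = f(t_n + h, w_n + h·k1); w_{n+1} = w_n + (h/2)·(k1 + k2).
t=1.000000, w=-1.300000:
  k1 = f(1.000000, -1.300000) = 0.425471
  k2 = f(1.460000, -1.104283) = 0.640498
  w ← -1.300000 + (0.46/2)·(0.425471 + 0.640498) = -1.054827
t=1.460000, w=-1.054827:
  k1 = f(1.460000, -1.054827) = 0.656324
  k2 = f(1.920000, -0.752918) = 0.698712
  w ← -1.054827 + (0.46/2)·(0.656324 + 0.698712) = -0.743169
t=1.920000, w=-0.743169:
  k1 = f(1.920000, -0.743169) = 0.701831
  k2 = f(2.380000, -0.420327) = 0.555570
  w ← -0.743169 + (0.46/2)·(0.701831 + 0.555570) = -0.453967
w(2.38) ≈ -0.4540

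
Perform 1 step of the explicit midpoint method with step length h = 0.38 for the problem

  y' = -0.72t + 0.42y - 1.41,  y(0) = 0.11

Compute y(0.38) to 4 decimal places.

-0.5016

Midpoint: k1 = f(t_n, y_n); k2 = f(t_n + h/2, y_n + (h/2)·k1); y_{n+1} = y_n + h·k2.
t=0.000000, y=0.110000:
  k1 = f(0.000000, 0.110000) = -1.363800
  k2 = f(0.190000, -0.149122) = -1.609431
  y ← 0.110000 + 0.38·(-1.609431) = -0.501584
y(0.38) ≈ -0.5016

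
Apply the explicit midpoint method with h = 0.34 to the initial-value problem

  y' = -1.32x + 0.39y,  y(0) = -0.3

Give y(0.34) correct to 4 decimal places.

-0.4187

Midpoint: k1 = f(x_n, y_n); k2 = f(x_n + h/2, y_n + (h/2)·k1); y_{n+1} = y_n + h·k2.
x=0.000000, y=-0.300000:
  k1 = f(0.000000, -0.300000) = -0.117000
  k2 = f(0.170000, -0.319890) = -0.349157
  y ← -0.300000 + 0.34·(-0.349157) = -0.418713
y(0.34) ≈ -0.4187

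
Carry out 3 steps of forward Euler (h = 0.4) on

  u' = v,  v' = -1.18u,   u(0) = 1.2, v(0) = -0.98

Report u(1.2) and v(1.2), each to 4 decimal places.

-0.5817, -2.0172

Euler on (u,v): u_{n+1} = u_n + h·u', v_{n+1} = v_n + h·v'.
0.000000: (1.200000, -0.980000); f=(-0.980000, -1.416000) → (0.808000, -1.546400)
0.400000: (0.808000, -1.546400); f=(-1.546400, -0.953440) → (0.189440, -1.927776)
0.800000: (0.189440, -1.927776); f=(-1.927776, -0.223539) → (-0.581670, -2.017192)
(u(1.2), v(1.2)) ≈ (-0.5817, -2.0172)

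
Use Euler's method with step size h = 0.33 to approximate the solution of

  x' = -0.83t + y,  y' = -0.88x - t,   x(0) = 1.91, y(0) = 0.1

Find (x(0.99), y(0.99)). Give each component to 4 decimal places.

Euler on (x,y): x_{n+1} = x_n + h·x', y_{n+1} = y_n + h·y'.
0.000000: (1.910000, 0.100000); f=(0.100000, -1.680800) → (1.943000, -0.454664)
0.330000: (1.943000, -0.454664); f=(-0.728564, -2.039840) → (1.702574, -1.127811)
0.660000: (1.702574, -1.127811); f=(-1.675611, -2.158265) → (1.149622, -1.840039)
(x(0.99), y(0.99)) ≈ (1.1496, -1.8400)

1.1496, -1.8400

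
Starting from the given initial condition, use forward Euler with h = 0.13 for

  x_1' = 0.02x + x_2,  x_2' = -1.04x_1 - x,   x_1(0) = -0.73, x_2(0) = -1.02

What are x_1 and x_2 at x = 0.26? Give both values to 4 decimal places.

-0.9820, -0.8216

Euler on (x_1,x_2): x_1_{n+1} = x_1_n + h·x_1', x_2_{n+1} = x_2_n + h·x_2'.
0.000000: (-0.730000, -1.020000); f=(-1.020000, 0.759200) → (-0.862600, -0.921304)
0.130000: (-0.862600, -0.921304); f=(-0.918704, 0.767104) → (-0.982032, -0.821580)
(x_1(0.26), x_2(0.26)) ≈ (-0.9820, -0.8216)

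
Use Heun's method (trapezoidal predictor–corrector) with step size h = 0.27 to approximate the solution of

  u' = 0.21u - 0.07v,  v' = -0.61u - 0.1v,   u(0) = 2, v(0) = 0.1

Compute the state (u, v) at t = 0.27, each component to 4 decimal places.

Heun on (u,v): k1 = f(t_n, state_n); k2 = f(t_n + h, state_n + h·k1); state_{n+1} = state_n + (h/2)·(k1 + k2).
0.000000: (2.000000, 0.100000)
  k1 = (0.413000, -1.230000)
  predictor → (2.111510, -0.232100)
  k2 = (0.459664, -1.264811)
  → (2.117810, -0.236799)
(u(0.27), v(0.27)) ≈ (2.1178, -0.2368)

2.1178, -0.2368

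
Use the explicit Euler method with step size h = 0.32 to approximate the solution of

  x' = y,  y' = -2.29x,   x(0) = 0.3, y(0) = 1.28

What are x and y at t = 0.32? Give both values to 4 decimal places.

0.7096, 1.0602

Euler on (x,y): x_{n+1} = x_n + h·x', y_{n+1} = y_n + h·y'.
0.000000: (0.300000, 1.280000); f=(1.280000, -0.687000) → (0.709600, 1.060160)
(x(0.32), y(0.32)) ≈ (0.7096, 1.0602)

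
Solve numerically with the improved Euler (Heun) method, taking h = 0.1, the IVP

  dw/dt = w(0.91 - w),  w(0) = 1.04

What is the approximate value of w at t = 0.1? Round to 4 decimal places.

1.0273

Heun: k1 = f(t_n, w_n); k2 = f(t_n + h, w_n + h·k1); w_{n+1} = w_n + (h/2)·(k1 + k2).
t=0.000000, w=1.040000:
  k1 = f(0.000000, 1.040000) = -0.135200
  k2 = f(0.100000, 1.026480) = -0.119564
  w ← 1.040000 + (0.1/2)·(-0.135200 + (-0.119564)) = 1.027262
w(0.1) ≈ 1.0273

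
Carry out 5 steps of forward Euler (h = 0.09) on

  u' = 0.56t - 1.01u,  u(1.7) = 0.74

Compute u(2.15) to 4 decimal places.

0.8582

Euler: u_{n+1} = u_n + h·f(t_n, u_n).
t=1.700000, u=0.740000: f=0.204600 → u ← 0.740000 + 0.09·0.204600 = 0.758414
t=1.790000, u=0.758414: f=0.236402 → u ← 0.758414 + 0.09·0.236402 = 0.779690
t=1.880000, u=0.779690: f=0.265313 → u ← 0.779690 + 0.09·0.265313 = 0.803568
t=1.970000, u=0.803568: f=0.291596 → u ← 0.803568 + 0.09·0.291596 = 0.829812
t=2.060000, u=0.829812: f=0.315490 → u ← 0.829812 + 0.09·0.315490 = 0.858206
u(2.15) ≈ 0.8582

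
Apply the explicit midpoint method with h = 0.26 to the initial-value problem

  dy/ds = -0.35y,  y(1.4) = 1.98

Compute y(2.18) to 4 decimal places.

Midpoint: k1 = f(s_n, y_n); k2 = f(s_n + h/2, y_n + (h/2)·k1); y_{n+1} = y_n + h·k2.
s=1.400000, y=1.980000:
  k1 = f(1.400000, 1.980000) = -0.693000
  k2 = f(1.530000, 1.889910) = -0.661468
  y ← 1.980000 + 0.26·(-0.661468) = 1.808018
s=1.660000, y=1.808018:
  k1 = f(1.660000, 1.808018) = -0.632806
  k2 = f(1.790000, 1.725753) = -0.604014
  y ← 1.808018 + 0.26·(-0.604014) = 1.650975
s=1.920000, y=1.650975:
  k1 = f(1.920000, 1.650975) = -0.577841
  k2 = f(2.050000, 1.575855) = -0.551549
  y ← 1.650975 + 0.26·(-0.551549) = 1.507572
y(2.18) ≈ 1.5076

1.5076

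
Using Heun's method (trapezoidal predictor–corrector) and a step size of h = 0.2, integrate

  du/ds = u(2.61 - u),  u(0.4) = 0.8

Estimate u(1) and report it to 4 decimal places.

Heun: k1 = f(s_n, u_n); k2 = f(s_n + h, u_n + h·k1); u_{n+1} = u_n + (h/2)·(k1 + k2).
s=0.400000, u=0.800000:
  k1 = f(0.400000, 0.800000) = 1.448000
  k2 = f(0.600000, 1.089600) = 1.656628
  u ← 0.800000 + (0.2/2)·(1.448000 + 1.656628) = 1.110463
s=0.600000, u=1.110463:
  k1 = f(0.600000, 1.110463) = 1.665180
  k2 = f(0.800000, 1.443499) = 1.683843
  u ← 1.110463 + (0.2/2)·(1.665180 + 1.683843) = 1.445365
s=0.800000, u=1.445365:
  k1 = f(0.800000, 1.445365) = 1.683323
  k2 = f(1.000000, 1.782030) = 1.475468
  u ← 1.445365 + (0.2/2)·(1.683323 + 1.475468) = 1.761244
u(1) ≈ 1.7612

1.7612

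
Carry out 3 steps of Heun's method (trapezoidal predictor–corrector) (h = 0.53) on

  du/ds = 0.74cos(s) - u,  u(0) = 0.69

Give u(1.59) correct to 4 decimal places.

Heun: k1 = f(s_n, u_n); k2 = f(s_n + h, u_n + h·k1); u_{n+1} = u_n + (h/2)·(k1 + k2).
s=0.000000, u=0.690000:
  k1 = f(0.000000, 0.690000) = 0.050000
  k2 = f(0.530000, 0.716500) = -0.078023
  u ← 0.690000 + (0.53/2)·(0.050000 + (-0.078023)) = 0.682574
s=0.530000, u=0.682574:
  k1 = f(0.530000, 0.682574) = -0.044097
  k2 = f(1.060000, 0.659203) = -0.297437
  u ← 0.682574 + (0.53/2)·(-0.044097 + (-0.297437)) = 0.592067
s=1.060000, u=0.592067:
  k1 = f(1.060000, 0.592067) = -0.230302
  k2 = f(1.590000, 0.470007) = -0.484217
  u ← 0.592067 + (0.53/2)·(-0.230302 + (-0.484217)) = 0.402720
u(1.59) ≈ 0.4027

0.4027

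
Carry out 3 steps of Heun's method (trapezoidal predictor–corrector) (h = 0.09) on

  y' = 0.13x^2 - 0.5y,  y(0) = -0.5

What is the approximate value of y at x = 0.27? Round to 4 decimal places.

Heun: k1 = f(x_n, y_n); k2 = f(x_n + h, y_n + h·k1); y_{n+1} = y_n + (h/2)·(k1 + k2).
x=0.000000, y=-0.500000:
  k1 = f(0.000000, -0.500000) = 0.250000
  k2 = f(0.090000, -0.477500) = 0.239803
  y ← -0.500000 + (0.09/2)·(0.250000 + 0.239803) = -0.477959
x=0.090000, y=-0.477959:
  k1 = f(0.090000, -0.477959) = 0.240032
  k2 = f(0.180000, -0.456356) = 0.232390
  y ← -0.477959 + (0.09/2)·(0.240032 + 0.232390) = -0.456700
x=0.180000, y=-0.456700:
  k1 = f(0.180000, -0.456700) = 0.232562
  k2 = f(0.270000, -0.435769) = 0.227362
  y ← -0.456700 + (0.09/2)·(0.232562 + 0.227362) = -0.436003
y(0.27) ≈ -0.4360

-0.4360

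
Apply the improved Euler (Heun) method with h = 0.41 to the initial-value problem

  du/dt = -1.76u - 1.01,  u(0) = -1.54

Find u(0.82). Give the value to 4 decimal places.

-0.8543

Heun: k1 = f(t_n, u_n); k2 = f(t_n + h, u_n + h·k1); u_{n+1} = u_n + (h/2)·(k1 + k2).
t=0.000000, u=-1.540000:
  k1 = f(0.000000, -1.540000) = 1.700400
  k2 = f(0.410000, -0.842836) = 0.473391
  u ← -1.540000 + (0.41/2)·(1.700400 + 0.473391) = -1.094373
t=0.410000, u=-1.094373:
  k1 = f(0.410000, -1.094373) = 0.916096
  k2 = f(0.820000, -0.718773) = 0.255041
  u ← -1.094373 + (0.41/2)·(0.916096 + 0.255041) = -0.854290
u(0.82) ≈ -0.8543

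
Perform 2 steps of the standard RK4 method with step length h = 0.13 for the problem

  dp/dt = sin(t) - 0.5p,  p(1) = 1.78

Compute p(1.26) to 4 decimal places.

RK4: k1 = f(t_n, p_n); k2 = f(t_n + h/2, p_n + (h/2)·k1); k3 = f(t_n + h/2, p_n + (h/2)·k2); k4 = f(t_n + h, p_n + h·k3); p_{n+1} = p_n + (h/6)·(k1 + 2k2 + 2k3 + k4).
t=1.000000, p=1.780000:
  k1 = f(1.000000, 1.780000) = -0.048529
  k2 = f(1.065000, 1.776846) = -0.013634
  k3 = f(1.065000, 1.779114) = -0.014768
  k4 = f(1.130000, 1.778080) = 0.015372
  p ← 1.780000 + (0.13/6)·(k1 + 2k2 + 2k3 + k4) = 1.778051
t=1.130000, p=1.778051:
  k1 = f(1.130000, 1.778051) = 0.015387
  k2 = f(1.195000, 1.779051) = 0.040690
  k3 = f(1.195000, 1.780696) = 0.039868
  k4 = f(1.260000, 1.783234) = 0.060474
  p ← 1.778051 + (0.13/6)·(k1 + 2k2 + 2k3 + k4) = 1.783185
p(1.26) ≈ 1.7832

1.7832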